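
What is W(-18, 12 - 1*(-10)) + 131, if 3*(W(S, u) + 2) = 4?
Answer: 391/3 ≈ 130.33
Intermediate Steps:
W(S, u) = -⅔ (W(S, u) = -2 + (⅓)*4 = -2 + 4/3 = -⅔)
W(-18, 12 - 1*(-10)) + 131 = -⅔ + 131 = 391/3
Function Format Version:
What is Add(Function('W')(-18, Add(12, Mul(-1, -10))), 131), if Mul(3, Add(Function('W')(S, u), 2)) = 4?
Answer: Rational(391, 3) ≈ 130.33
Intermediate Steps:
Function('W')(S, u) = Rational(-2, 3) (Function('W')(S, u) = Add(-2, Mul(Rational(1, 3), 4)) = Add(-2, Rational(4, 3)) = Rational(-2, 3))
Add(Function('W')(-18, Add(12, Mul(-1, -10))), 131) = Add(Rational(-2, 3), 131) = Rational(391, 3)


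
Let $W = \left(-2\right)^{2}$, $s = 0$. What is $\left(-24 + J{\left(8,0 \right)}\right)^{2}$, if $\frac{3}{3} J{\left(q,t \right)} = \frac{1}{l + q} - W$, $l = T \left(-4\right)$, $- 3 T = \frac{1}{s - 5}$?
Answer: $\frac{10452289}{13456} \approx 776.78$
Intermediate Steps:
$W = 4$
$T = \frac{1}{15}$ ($T = - \frac{1}{3 \left(0 - 5\right)} = - \frac{1}{3 \left(-5\right)} = \left(- \frac{1}{3}\right) \left(- \frac{1}{5}\right) = \frac{1}{15} \approx 0.066667$)
$l = - \frac{4}{15}$ ($l = \frac{1}{15} \left(-4\right) = - \frac{4}{15} \approx -0.26667$)
$J{\left(q,t \right)} = -4 + \frac{1}{- \frac{4}{15} + q}$ ($J{\left(q,t \right)} = \frac{1}{- \frac{4}{15} + q} - 4 = -4 + \frac{1}{- \frac{4}{15} + q}$)
$\left(-24 + J{\left(8,0 \right)}\right)^{2} = \left(-24 + \frac{31 - 480}{-4 + 15 \cdot 8}\right)^{2} = \left(-24 + \frac{31 - 480}{-4 + 120}\right)^{2} = \left(-24 + \frac{1}{116} \left(-449\right)\right)^{2} = \left(-24 - \frac{449}{116}\right)^{2} = \left(- \frac{3233}{116}\right)^{2} = \frac{10452289}{13456}$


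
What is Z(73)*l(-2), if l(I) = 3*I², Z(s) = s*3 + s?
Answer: 3504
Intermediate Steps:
Z(s) = 4*s (Z(s) = 3*s + s = 4*s)
Z(73)*l(-2) = (4*73)*(3*(-2)²) = 292*(3*4) = 292*12 = 3504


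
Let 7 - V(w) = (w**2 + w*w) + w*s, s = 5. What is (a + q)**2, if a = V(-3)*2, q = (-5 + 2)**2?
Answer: 289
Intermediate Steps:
V(w) = 7 - 5*w - 2*w**2 (V(w) = 7 - ((w**2 + w*w) + w*5) = 7 - ((w**2 + w**2) + 5*w) = 7 - (2*w**2 + 5*w) = 7 + (-5*w - 2*w**2) = 7 - 5*w - 2*w**2)
q = 9 (q = (-3)**2 = 9)
a = 8 (a = (7 - 5*(-3) - 2*(-3)**2)*2 = (7 + 15 - 2*9)*2 = (7 + 15 - 18)*2 = 4*2 = 8)
(a + q)**2 = (8 + 9)**2 = 17**2 = 289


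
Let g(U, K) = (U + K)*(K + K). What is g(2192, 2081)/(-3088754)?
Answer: -8892113/1544377 ≈ -5.7577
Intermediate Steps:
g(U, K) = 2*K*(K + U) (g(U, K) = (K + U)*(2*K) = 2*K*(K + U))
g(2192, 2081)/(-3088754) = (2*2081*(2081 + 2192))/(-3088754) = (2*2081*4273)*(-1/3088754) = 17784226*(-1/3088754) = -8892113/1544377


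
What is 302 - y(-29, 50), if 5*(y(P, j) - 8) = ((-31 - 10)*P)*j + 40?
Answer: -11604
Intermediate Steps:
y(P, j) = 16 - 41*P*j/5 (y(P, j) = 8 + (((-31 - 10)*P)*j + 40)/5 = 8 + ((-41*P)*j + 40)/5 = 8 + (-41*P*j + 40)/5 = 8 + (40 - 41*P*j)/5 = 8 + (8 - 41*P*j/5) = 16 - 41*P*j/5)
302 - y(-29, 50) = 302 - (16 - 41/5*(-29)*50) = 302 - (16 + 11890) = 302 - 1*11906 = 302 - 11906 = -11604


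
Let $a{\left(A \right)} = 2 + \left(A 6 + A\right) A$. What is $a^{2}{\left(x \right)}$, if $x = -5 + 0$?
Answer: $31329$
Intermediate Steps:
$x = -5$
$a{\left(A \right)} = 2 + 7 A^{2}$ ($a{\left(A \right)} = 2 + \left(6 A + A\right) A = 2 + 7 A A = 2 + 7 A^{2}$)
$a^{2}{\left(x \right)} = \left(2 + 7 \left(-5\right)^{2}\right)^{2} = \left(2 + 7 \cdot 25\right)^{2} = \left(2 + 175\right)^{2} = 177^{2} = 31329$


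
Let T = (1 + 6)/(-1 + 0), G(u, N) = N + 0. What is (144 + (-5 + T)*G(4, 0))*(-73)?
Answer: -10512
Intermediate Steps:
G(u, N) = N
T = -7 (T = 7/(-1) = 7*(-1) = -7)
(144 + (-5 + T)*G(4, 0))*(-73) = (144 + (-5 - 7)*0)*(-73) = (144 - 12*0)*(-73) = (144 + 0)*(-73) = 144*(-73) = -10512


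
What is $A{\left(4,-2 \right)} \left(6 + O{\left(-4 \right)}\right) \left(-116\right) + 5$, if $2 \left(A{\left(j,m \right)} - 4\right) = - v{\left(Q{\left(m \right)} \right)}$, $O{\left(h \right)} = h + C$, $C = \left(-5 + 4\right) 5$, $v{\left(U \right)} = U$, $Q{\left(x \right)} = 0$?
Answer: $1397$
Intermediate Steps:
$C = -5$ ($C = \left(-1\right) 5 = -5$)
$O{\left(h \right)} = -5 + h$ ($O{\left(h \right)} = h - 5 = -5 + h$)
$A{\left(j,m \right)} = 4$ ($A{\left(j,m \right)} = 4 + \frac{\left(-1\right) 0}{2} = 4 + \frac{1}{2} \cdot 0 = 4 + 0 = 4$)
$A{\left(4,-2 \right)} \left(6 + O{\left(-4 \right)}\right) \left(-116\right) + 5 = 4 \left(6 - 9\right) \left(-116\right) + 5 = 4 \left(-3\right) \left(-116\right) + 5 = \left(-12\right) \left(-116\right) + 5 = 1392 + 5 = 1397$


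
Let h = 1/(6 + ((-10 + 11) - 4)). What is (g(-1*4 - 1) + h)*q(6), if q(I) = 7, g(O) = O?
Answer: -98/3 ≈ -32.667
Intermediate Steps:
h = 1/3 (h = 1/(6 + (1 - 4)) = 1/(6 - 3) = 1/3 ≈ 0.33333)
(g(-1*4 - 1) + h)*q(6) = ((-1*4 - 1) + 1/3)*7 = ((-4 - 1) + 1/3)*7 = (-5 + 1/3)*7 = -14/3*7 = -98/3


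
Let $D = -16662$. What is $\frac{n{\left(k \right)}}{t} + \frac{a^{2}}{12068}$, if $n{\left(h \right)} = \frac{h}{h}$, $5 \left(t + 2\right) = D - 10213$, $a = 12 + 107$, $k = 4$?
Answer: $\frac{10875947}{9269948} \approx 1.1732$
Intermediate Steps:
$a = 119$
$t = -5377$ ($t = -2 + \frac{-16662 - 10213}{5} = -2 + \frac{1}{5} \left(-26875\right) = -2 - 5375 = -5377$)
$n{\left(h \right)} = 1$
$\frac{n{\left(k \right)}}{t} + \frac{a^{2}}{12068} = 1 \frac{1}{-5377} + \frac{119^{2}}{12068} = 1 \left(- \frac{1}{5377}\right) + 14161 \cdot \frac{1}{12068} = - \frac{1}{5377} + \frac{2023}{1724} = \frac{10875947}{9269948}$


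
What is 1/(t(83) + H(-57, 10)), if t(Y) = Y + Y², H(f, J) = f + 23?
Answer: 1/6938 ≈ 0.00014413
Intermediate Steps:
H(f, J) = 23 + f
1/(t(83) + H(-57, 10)) = 1/(83*(1 + 83) + (23 - 57)) = 1/(83*84 - 34) = 1/(6972 - 34) = 1/6938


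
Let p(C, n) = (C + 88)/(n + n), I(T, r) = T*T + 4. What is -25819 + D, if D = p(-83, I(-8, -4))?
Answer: -3511379/136 ≈ -25819.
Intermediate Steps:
I(T, r) = 4 + T**2 (I(T, r) = T**2 + 4 = 4 + T**2)
p(C, n) = (88 + C)/(2*n) (p(C, n) = (88 + C)/((2*n)) = (88 + C)*(1/(2*n)) = (88 + C)/(2*n))
D = 5/136 (D = (88 - 83)/(2*(4 + (-8)**2)) = (1/2)*5/(4 + 64) = (1/2)*5/68 = (1/2)*(1/68)*5 = 5/136 ≈ 0.036765)
-25819 + D = -25819 + 5/136 = -3511379/136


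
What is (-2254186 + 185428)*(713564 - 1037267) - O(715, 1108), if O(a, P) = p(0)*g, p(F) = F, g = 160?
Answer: 669663170874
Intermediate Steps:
O(a, P) = 0 (O(a, P) = 0*160 = 0)
(-2254186 + 185428)*(713564 - 1037267) - O(715, 1108) = (-2254186 + 185428)*(713564 - 1037267) - 1*0 = -2068758*(-323703) + 0 = 669663170874 + 0 = 669663170874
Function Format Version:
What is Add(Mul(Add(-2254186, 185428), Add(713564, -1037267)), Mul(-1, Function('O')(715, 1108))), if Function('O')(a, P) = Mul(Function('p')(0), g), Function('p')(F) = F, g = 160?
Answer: 669663170874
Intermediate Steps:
Function('O')(a, P) = 0 (Function('O')(a, P) = Mul(0, 160) = 0)
Add(Mul(Add(-2254186, 185428), Add(713564, -1037267)), Mul(-1, Function('O')(715, 1108))) = Add(Mul(Add(-2254186, 185428), Add(713564, -1037267)), Mul(-1, 0)) = Add(Mul(-2068758, -323703), 0) = Add(669663170874, 0) = 669663170874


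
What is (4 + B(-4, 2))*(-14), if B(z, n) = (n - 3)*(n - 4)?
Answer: -84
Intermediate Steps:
B(z, n) = (-4 + n)*(-3 + n) (B(z, n) = (-3 + n)*(-4 + n) = (-4 + n)*(-3 + n))
(4 + B(-4, 2))*(-14) = (4 + (12 + 2² - 7*2))*(-14) = (4 + (12 + 4 - 14))*(-14) = (4 + 2)*(-14) = 6*(-14) = -84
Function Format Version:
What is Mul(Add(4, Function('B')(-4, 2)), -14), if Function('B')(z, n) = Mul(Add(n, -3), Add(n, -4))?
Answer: -84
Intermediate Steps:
Function('B')(z, n) = Mul(Add(-4, n), Add(-3, n)) (Function('B')(z, n) = Mul(Add(-3, n), Add(-4, n)) = Mul(Add(-4, n), Add(-3, n)))
Mul(Add(4, Function('B')(-4, 2)), -14) = Mul(Add(4, Add(12, Pow(2, 2), Mul(-7, 2))), -14) = Mul(Add(4, Add(12, 4, -14)), -14) = Mul(Add(4, 2), -14) = Mul(6, -14) = -84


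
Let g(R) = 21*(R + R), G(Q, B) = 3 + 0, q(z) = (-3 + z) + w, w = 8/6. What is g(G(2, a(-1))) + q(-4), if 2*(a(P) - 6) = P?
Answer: 361/3 ≈ 120.33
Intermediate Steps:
w = 4/3 (w = 8*(1/6) = 4/3 ≈ 1.3333)
a(P) = 6 + P/2
q(z) = -5/3 + z (q(z) = (-3 + z) + 4/3 = -5/3 + z)
G(Q, B) = 3
g(R) = 42*R (g(R) = 21*(2*R) = 42*R)
g(G(2, a(-1))) + q(-4) = 42*3 + (-5/3 - 4) = 126 - 17/3 = 361/3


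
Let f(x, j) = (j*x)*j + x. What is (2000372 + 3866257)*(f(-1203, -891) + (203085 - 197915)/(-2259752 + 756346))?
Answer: -4211690902701798198567/751703 ≈ -5.6029e+15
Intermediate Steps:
f(x, j) = x + x*j**2 (f(x, j) = x*j**2 + x = x + x*j**2)
(2000372 + 3866257)*(f(-1203, -891) + (203085 - 197915)/(-2259752 + 756346)) = (2000372 + 3866257)*(-1203*(1 + (-891)**2) + (203085 - 197915)/(-2259752 + 756346)) = 5866629*(-1203*(1 + 793881) + 5170/(-1503406)) = 5866629*(-1203*793882 + 5170*(-1/1503406)) = 5866629*(-955040046 - 2585/751703) = 5866629*(-717906467700923/751703) = -4211690902701798198567/751703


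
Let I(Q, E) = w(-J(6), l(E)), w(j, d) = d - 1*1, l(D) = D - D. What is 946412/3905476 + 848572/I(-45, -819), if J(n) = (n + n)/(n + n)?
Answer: -828519158465/976369 ≈ -8.4857e+5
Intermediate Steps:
J(n) = 1 (J(n) = (2*n)/((2*n)) = (2*n)*(1/(2*n)) = 1)
l(D) = 0
w(j, d) = -1 + d (w(j, d) = d - 1 = -1 + d)
I(Q, E) = -1 (I(Q, E) = -1 + 0 = -1)
946412/3905476 + 848572/I(-45, -819) = 946412/3905476 + 848572/(-1) = 946412*(1/3905476) + 848572*(-1) = 236603/976369 - 848572 = -828519158465/976369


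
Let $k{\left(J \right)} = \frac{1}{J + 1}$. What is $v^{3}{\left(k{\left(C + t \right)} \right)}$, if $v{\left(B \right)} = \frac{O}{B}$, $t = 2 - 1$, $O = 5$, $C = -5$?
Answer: $-3375$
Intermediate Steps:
$t = 1$
$k{\left(J \right)} = \frac{1}{1 + J}$
$v{\left(B \right)} = \frac{5}{B}$
$v^{3}{\left(k{\left(C + t \right)} \right)} = \left(\frac{5}{\frac{1}{1 + \left(-5 + 1\right)}}\right)^{3} = \left(\frac{5}{\frac{1}{1 - 4}}\right)^{3} = \left(\frac{5}{\frac{1}{-3}}\right)^{3} = \left(\frac{5}{- \frac{1}{3}}\right)^{3} = \left(5 \left(-3\right)\right)^{3} = \left(-15\right)^{3} = -3375$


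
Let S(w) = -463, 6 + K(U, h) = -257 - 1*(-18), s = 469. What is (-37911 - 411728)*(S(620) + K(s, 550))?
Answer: 318344412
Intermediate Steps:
K(U, h) = -245 (K(U, h) = -6 + (-257 - 1*(-18)) = -6 + (-257 + 18) = -6 - 239 = -245)
(-37911 - 411728)*(S(620) + K(s, 550)) = (-37911 - 411728)*(-463 - 245) = -449639*(-708) = 318344412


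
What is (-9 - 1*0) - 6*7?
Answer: -51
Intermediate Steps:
(-9 - 1*0) - 6*7 = (-9 + 0) - 42 = -9 - 42 = -51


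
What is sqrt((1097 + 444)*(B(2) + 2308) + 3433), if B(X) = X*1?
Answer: sqrt(3563143) ≈ 1887.6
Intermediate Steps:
B(X) = X
sqrt((1097 + 444)*(B(2) + 2308) + 3433) = sqrt((1097 + 444)*(2 + 2308) + 3433) = sqrt(1541*2310 + 3433) = sqrt(3559710 + 3433) = sqrt(3563143)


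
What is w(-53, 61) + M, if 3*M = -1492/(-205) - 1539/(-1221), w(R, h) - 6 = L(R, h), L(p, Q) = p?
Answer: -11051926/250305 ≈ -44.154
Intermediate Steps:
w(R, h) = 6 + R
M = 712409/250305 (M = (-1492/(-205) - 1539/(-1221))/3 = (-1492*(-1/205) - 1539*(-1/1221))/3 = (1492/205 + 513/407)/3 = (⅓)*(712409/83435) = 712409/250305 ≈ 2.8462)
w(-53, 61) + M = (6 - 53) + 712409/250305 = -47 + 712409/250305 = -11051926/250305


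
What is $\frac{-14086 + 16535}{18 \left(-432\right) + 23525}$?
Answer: $\frac{2449}{15749} \approx 0.1555$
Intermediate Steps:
$\frac{-14086 + 16535}{18 \left(-432\right) + 23525} = \frac{2449}{-7776 + 23525} = \frac{2449}{15749}$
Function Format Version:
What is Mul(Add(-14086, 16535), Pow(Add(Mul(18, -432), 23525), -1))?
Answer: Rational(2449, 15749) ≈ 0.15550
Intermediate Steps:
Mul(Add(-14086, 16535), Pow(Add(Mul(18, -432), 23525), -1)) = Mul(2449, Pow(Add(-7776, 23525), -1)) = Mul(2449, Pow(15749, -1)) = Mul(2449, Rational(1, 15749)) = Rational(2449, 15749)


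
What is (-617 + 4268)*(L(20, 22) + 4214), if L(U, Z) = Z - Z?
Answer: 15385314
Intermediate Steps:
L(U, Z) = 0
(-617 + 4268)*(L(20, 22) + 4214) = (-617 + 4268)*(0 + 4214) = 3651*4214 = 15385314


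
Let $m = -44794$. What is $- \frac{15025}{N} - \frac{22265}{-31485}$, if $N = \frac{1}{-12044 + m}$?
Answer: $\frac{5377581016603}{6297} \approx 8.5399 \cdot 10^{8}$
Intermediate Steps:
$N = - \frac{1}{56838}$ ($N = \frac{1}{-12044 - 44794} = \frac{1}{-56838} = - \frac{1}{56838} \approx -1.7594 \cdot 10^{-5}$)
$- \frac{15025}{N} - \frac{22265}{-31485} = - \frac{15025}{- \frac{1}{56838}} - \frac{22265}{-31485} = \left(-15025\right) \left(-56838\right) - - \frac{4453}{6297} = 853990950 + \frac{4453}{6297} = \frac{5377581016603}{6297}$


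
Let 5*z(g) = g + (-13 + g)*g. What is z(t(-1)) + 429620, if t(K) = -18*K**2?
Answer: 429728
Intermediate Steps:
z(g) = g/5 + g*(-13 + g)/5 (z(g) = (g + (-13 + g)*g)/5 = (g + g*(-13 + g))/5 = g/5 + g*(-13 + g)/5)
z(t(-1)) + 429620 = (-18*(-1)**2)*(-12 - 18*(-1)**2)/5 + 429620 = (-18*1)*(-12 - 18*1)/5 + 429620 = (1/5)*(-18)*(-12 - 18) + 429620 = (1/5)*(-18)*(-30) + 429620 = 108 + 429620 = 429728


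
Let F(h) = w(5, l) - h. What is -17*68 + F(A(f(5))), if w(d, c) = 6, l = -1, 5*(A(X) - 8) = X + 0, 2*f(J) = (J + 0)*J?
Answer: -2321/2 ≈ -1160.5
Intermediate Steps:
f(J) = J²/2 (f(J) = ((J + 0)*J)/2 = (J*J)/2 = J²/2)
A(X) = 8 + X/5 (A(X) = 8 + (X + 0)/5 = 8 + X/5)
F(h) = 6 - h
-17*68 + F(A(f(5))) = -17*68 + (6 - (8 + ((½)*5²)/5)) = -1156 + (6 - (8 + ((½)*25)/5)) = -1156 + (6 - (8 + (⅕)*(25/2))) = -1156 + (6 - (8 + 5/2)) = -1156 + (6 - 1*21/2) = -1156 + (6 - 21/2) = -1156 - 9/2 = -2321/2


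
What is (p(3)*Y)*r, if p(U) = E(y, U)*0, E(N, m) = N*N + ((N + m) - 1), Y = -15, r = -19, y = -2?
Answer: 0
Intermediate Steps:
E(N, m) = -1 + N + m + N**2 (E(N, m) = N**2 + (-1 + N + m) = -1 + N + m + N**2)
p(U) = 0 (p(U) = (-1 - 2 + U + (-2)**2)*0 = (-1 - 2 + U + 4)*0 = (1 + U)*0 = 0)
(p(3)*Y)*r = (0*(-15))*(-19) = 0*(-19) = 0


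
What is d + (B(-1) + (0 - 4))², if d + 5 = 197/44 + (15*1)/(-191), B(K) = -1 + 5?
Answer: -5053/8404 ≈ -0.60126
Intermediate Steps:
B(K) = 4
d = -5053/8404 (d = -5 + (197/44 + (15*1)/(-191)) = -5 + (197*(1/44) + 15*(-1/191)) = -5 + (197/44 - 15/191) = -5 + 36967/8404 = -5053/8404 ≈ -0.60126)
d + (B(-1) + (0 - 4))² = -5053/8404 + (4 + (0 - 4))² = -5053/8404 + (4 - 4)² = -5053/8404 + 0² = -5053/8404 + 0 = -5053/8404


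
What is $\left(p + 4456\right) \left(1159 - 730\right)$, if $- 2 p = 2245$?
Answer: $\frac{2860143}{2} \approx 1.4301 \cdot 10^{6}$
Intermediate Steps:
$p = - \frac{2245}{2}$ ($p = \left(- \frac{1}{2}\right) 2245 = - \frac{2245}{2} \approx -1122.5$)
$\left(p + 4456\right) \left(1159 - 730\right) = \left(- \frac{2245}{2} + 4456\right) \left(1159 - 730\right) = \frac{6667}{2} \cdot 429 = \frac{2860143}{2}$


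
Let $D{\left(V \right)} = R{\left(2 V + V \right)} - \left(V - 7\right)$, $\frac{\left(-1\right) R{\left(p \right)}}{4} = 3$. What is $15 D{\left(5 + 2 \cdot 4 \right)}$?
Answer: $-270$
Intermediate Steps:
$R{\left(p \right)} = -12$ ($R{\left(p \right)} = \left(-4\right) 3 = -12$)
$D{\left(V \right)} = -5 - V$ ($D{\left(V \right)} = -12 - \left(V - 7\right) = -12 - \left(-7 + V\right) = -5 - V$)
$15 D{\left(5 + 2 \cdot 4 \right)} = 15 \left(-5 - \left(5 + 2 \cdot 4\right)\right) = 15 \left(-5 - \left(5 + 8\right)\right) = 15 \left(-5 - 13\right) = 15 \left(-18\right) = -270$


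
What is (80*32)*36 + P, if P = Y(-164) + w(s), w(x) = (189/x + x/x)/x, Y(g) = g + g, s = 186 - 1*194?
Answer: 5877429/64 ≈ 91835.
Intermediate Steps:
s = -8 (s = 186 - 194 = -8)
Y(g) = 2*g
w(x) = (1 + 189/x)/x (w(x) = (189/x + 1)/x = (1 + 189/x)/x)
P = -20811/64 (P = 2*(-164) + (189 - 8)/(-8)² = -328 + (1/64)*181 = -328 + 181/64 = -20811/64 ≈ -325.17)
(80*32)*36 + P = (80*32)*36 - 20811/64 = 2560*36 - 20811/64 = 92160 - 20811/64 = 5877429/64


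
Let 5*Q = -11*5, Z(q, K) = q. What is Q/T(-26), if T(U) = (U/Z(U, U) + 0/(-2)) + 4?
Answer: -11/5 ≈ -2.2000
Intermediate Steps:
Q = -11 (Q = (-11*5)/5 = (1/5)*(-55) = -11)
T(U) = 5 (T(U) = (U/U + 0/(-2)) + 4 = (1 + 0*(-1/2)) + 4 = (1 + 0) + 4 = 1 + 4 = 5)
Q/T(-26) = -11/5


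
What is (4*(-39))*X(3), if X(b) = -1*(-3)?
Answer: -468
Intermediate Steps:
X(b) = 3
(4*(-39))*X(3) = (4*(-39))*3 = -156*3 = -468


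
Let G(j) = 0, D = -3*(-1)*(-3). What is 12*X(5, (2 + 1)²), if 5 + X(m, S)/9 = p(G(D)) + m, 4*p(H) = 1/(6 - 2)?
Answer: 27/4 ≈ 6.7500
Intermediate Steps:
D = -9 (D = 3*(-3) = -9)
p(H) = 1/16 (p(H) = 1/(4*(6 - 2)) = (¼)/4 = (¼)*(¼) = 1/16)
X(m, S) = -711/16 + 9*m (X(m, S) = -45 + 9*(1/16 + m) = -45 + (9/16 + 9*m) = -711/16 + 9*m)
12*X(5, (2 + 1)²) = 12*(-711/16 + 9*5) = 12*(-711/16 + 45) = 12*(9/16) = 27/4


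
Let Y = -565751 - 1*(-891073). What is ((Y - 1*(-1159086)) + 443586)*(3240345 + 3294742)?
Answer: 12599608525478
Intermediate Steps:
Y = 325322 (Y = -565751 + 891073 = 325322)
((Y - 1*(-1159086)) + 443586)*(3240345 + 3294742) = ((325322 - 1*(-1159086)) + 443586)*(3240345 + 3294742) = ((325322 + 1159086) + 443586)*6535087 = (1484408 + 443586)*6535087 = 1927994*6535087 = 12599608525478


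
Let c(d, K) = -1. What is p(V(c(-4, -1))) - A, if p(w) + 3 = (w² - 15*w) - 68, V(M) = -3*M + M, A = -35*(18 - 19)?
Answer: -132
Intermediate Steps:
A = 35 (A = -35*(-1) = 35)
V(M) = -2*M
p(w) = -71 + w² - 15*w (p(w) = -3 + ((w² - 15*w) - 68) = -3 + (-68 + w² - 15*w) = -71 + w² - 15*w)
p(V(c(-4, -1))) - A = (-71 + (-2*(-1))² - (-30)*(-1)) - 1*35 = (-71 + 2² - 15*2) - 35 = (-71 + 4 - 30) - 35 = -97 - 35 = -132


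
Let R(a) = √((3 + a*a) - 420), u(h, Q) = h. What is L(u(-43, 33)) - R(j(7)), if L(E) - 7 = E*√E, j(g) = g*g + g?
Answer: 7 - √2719 - 43*I*√43 ≈ -45.144 - 281.97*I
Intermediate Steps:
j(g) = g + g² (j(g) = g² + g = g + g²)
R(a) = √(-417 + a²) (R(a) = √((3 + a²) - 420) = √(-417 + a²))
L(E) = 7 + E^(3/2) (L(E) = 7 + E*√E = 7 + E^(3/2))
L(u(-43, 33)) - R(j(7)) = (7 + (-43)^(3/2)) - √(-417 + (7*(1 + 7))²) = (7 - 43*I*√43) - √(-417 + (7*8)²) = (7 - 43*I*√43) - √(-417 + 56²) = (7 - 43*I*√43) - √(-417 + 3136) = (7 - 43*I*√43) - √2719 = 7 - √2719 - 43*I*√43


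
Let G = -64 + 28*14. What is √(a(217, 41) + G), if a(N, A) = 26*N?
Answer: √5970 ≈ 77.266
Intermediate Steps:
G = 328 (G = -64 + 392 = 328)
√(a(217, 41) + G) = √(26*217 + 328) = √(5642 + 328) = √5970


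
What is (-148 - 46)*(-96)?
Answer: 18624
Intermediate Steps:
(-148 - 46)*(-96) = -194*(-96) = 18624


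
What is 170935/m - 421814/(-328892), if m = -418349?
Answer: 60123155533/68795819654 ≈ 0.87394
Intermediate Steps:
170935/m - 421814/(-328892) = 170935/(-418349) - 421814/(-328892) = 170935*(-1/418349) - 421814*(-1/328892) = -170935/418349 + 210907/164446 = 60123155533/68795819654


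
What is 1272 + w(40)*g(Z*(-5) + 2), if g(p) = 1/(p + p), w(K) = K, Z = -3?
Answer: 21644/17 ≈ 1273.2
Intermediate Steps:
g(p) = 1/(2*p)
1272 + w(40)*g(Z*(-5) + 2) = 1272 + 40*(1/(2*(-3*(-5) + 2))) = 1272 + 40*(1/(2*(15 + 2))) = 1272 + 40*((1/2)/17) = 1272 + 40*((1/2)*(1/17)) = 1272 + 40*(1/34) = 1272 + 20/17 = 21644/17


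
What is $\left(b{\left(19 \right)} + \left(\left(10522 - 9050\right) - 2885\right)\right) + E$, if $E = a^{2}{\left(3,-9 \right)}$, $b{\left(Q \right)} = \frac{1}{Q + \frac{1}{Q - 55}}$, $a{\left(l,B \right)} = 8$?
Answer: $- \frac{921331}{683} \approx -1348.9$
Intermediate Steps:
$b{\left(Q \right)} = \frac{1}{Q + \frac{1}{-55 + Q}}$
$E = 64$ ($E = 8^{2} = 64$)
$\left(b{\left(19 \right)} + \left(\left(10522 - 9050\right) - 2885\right)\right) + E = \left(\frac{-55 + 19}{1 + 19^{2} - 1045} + \left(\left(10522 - 9050\right) - 2885\right)\right) + 64 = \left(\frac{1}{1 + 361 - 1045} \left(-36\right) + \left(1472 - 2885\right)\right) + 64 = \left(\frac{1}{-683} \left(-36\right) - 1413\right) + 64 = \left(\left(- \frac{1}{683}\right) \left(-36\right) - 1413\right) + 64 = \left(\frac{36}{683} - 1413\right) + 64 = - \frac{965043}{683} + 64 = - \frac{921331}{683}$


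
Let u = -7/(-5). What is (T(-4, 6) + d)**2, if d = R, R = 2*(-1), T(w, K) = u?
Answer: 9/25 ≈ 0.36000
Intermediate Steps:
u = 7/5 (u = -7*(-1/5) = 7/5 ≈ 1.4000)
T(w, K) = 7/5
R = -2
d = -2
(T(-4, 6) + d)**2 = (7/5 - 2)**2 = (-3/5)**2 = 9/25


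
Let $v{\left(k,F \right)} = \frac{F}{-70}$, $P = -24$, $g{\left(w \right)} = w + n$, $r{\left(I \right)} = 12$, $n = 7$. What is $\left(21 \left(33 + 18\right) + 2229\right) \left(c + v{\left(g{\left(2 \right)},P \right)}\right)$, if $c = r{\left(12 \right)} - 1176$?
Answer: $- \frac{26880480}{7} \approx -3.8401 \cdot 10^{6}$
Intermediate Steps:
$c = -1164$ ($c = 12 - 1176 = -1164$)
$g{\left(w \right)} = 7 + w$ ($g{\left(w \right)} = w + 7 = 7 + w$)
$v{\left(k,F \right)} = - \frac{F}{70}$ ($v{\left(k,F \right)} = F \left(- \frac{1}{70}\right) = - \frac{F}{70}$)
$\left(21 \left(33 + 18\right) + 2229\right) \left(c + v{\left(g{\left(2 \right)},P \right)}\right) = \left(21 \left(33 + 18\right) + 2229\right) \left(-1164 - - \frac{12}{35}\right) = \left(21 \cdot 51 + 2229\right) \left(-1164 + \frac{12}{35}\right) = \left(1071 + 2229\right) \left(- \frac{40728}{35}\right) = 3300 \left(- \frac{40728}{35}\right) = - \frac{26880480}{7}$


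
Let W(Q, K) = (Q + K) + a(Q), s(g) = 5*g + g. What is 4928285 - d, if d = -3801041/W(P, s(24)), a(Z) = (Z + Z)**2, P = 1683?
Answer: 55846259983196/11331783 ≈ 4.9283e+6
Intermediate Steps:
a(Z) = 4*Z**2 (a(Z) = (2*Z)**2 = 4*Z**2)
s(g) = 6*g
W(Q, K) = K + Q + 4*Q**2 (W(Q, K) = (Q + K) + 4*Q**2 = (K + Q) + 4*Q**2 = K + Q + 4*Q**2)
d = -3801041/11331783 (d = -3801041/(6*24 + 1683 + 4*1683**2) = -3801041/(144 + 1683 + 4*2832489) = -3801041/(144 + 1683 + 11329956) = -3801041/11331783 ≈ -0.33543)
4928285 - d = 4928285 - 1*(-3801041/11331783) = 4928285 + 3801041/11331783 = 55846259983196/11331783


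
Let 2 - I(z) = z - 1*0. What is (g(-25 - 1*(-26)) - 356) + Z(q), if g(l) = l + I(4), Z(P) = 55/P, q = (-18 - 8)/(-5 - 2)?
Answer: -8897/26 ≈ -342.19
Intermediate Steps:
q = 26/7 (q = -26/(-7) = -26*(-⅐) = 26/7 ≈ 3.7143)
I(z) = 2 - z (I(z) = 2 - (z - 1*0) = 2 - (z + 0) = 2 - z)
g(l) = -2 + l (g(l) = l + (2 - 1*4) = l + (2 - 4) = l - 2 = -2 + l)
(g(-25 - 1*(-26)) - 356) + Z(q) = ((-2 + (-25 - 1*(-26))) - 356) + 55/(26/7) = ((-2 + (-25 + 26)) - 356) + 55*(7/26) = ((-2 + 1) - 356) + 385/26 = (-1 - 356) + 385/26 = -357 + 385/26 = -8897/26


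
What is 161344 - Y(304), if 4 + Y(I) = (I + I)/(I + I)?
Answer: 161347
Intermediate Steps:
Y(I) = -3 (Y(I) = -4 + (I + I)/(I + I) = -4 + (2*I)/((2*I)) = -4 + (2*I)*(1/(2*I)) = -4 + 1 = -3)
161344 - Y(304) = 161344 - 1*(-3) = 161344 + 3 = 161347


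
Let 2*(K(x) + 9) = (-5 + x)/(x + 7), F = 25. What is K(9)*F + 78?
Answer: -1151/8 ≈ -143.88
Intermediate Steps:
K(x) = -9 + (-5 + x)/(2*(7 + x)) (K(x) = -9 + ((-5 + x)/(x + 7))/2 = -9 + ((-5 + x)/(7 + x))/2 = -9 + (-5 + x)/(2*(7 + x)))
K(9)*F + 78 = ((-131 - 17*9)/(2*(7 + 9)))*25 + 78 = ((½)*(-131 - 153)/16)*25 + 78 = ((½)*(1/16)*(-284))*25 + 78 = -71/8*25 + 78 = -1775/8 + 78 = -1151/8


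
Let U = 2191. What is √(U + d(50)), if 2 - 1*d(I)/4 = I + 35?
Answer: 13*√11 ≈ 43.116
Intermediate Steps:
d(I) = -132 - 4*I (d(I) = 8 - 4*(I + 35) = 8 - 4*(35 + I) = 8 + (-140 - 4*I) = -132 - 4*I)
√(U + d(50)) = √(2191 + (-132 - 4*50)) = √(2191 + (-132 - 200)) = √(2191 - 332) = √1859 = 13*√11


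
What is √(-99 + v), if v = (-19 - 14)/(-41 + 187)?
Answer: I*√2115102/146 ≈ 9.9612*I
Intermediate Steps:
v = -33/146 ≈ -0.22603
√(-99 + v) = √(-99 - 33/146) = √(-14487/146) = I*√2115102/146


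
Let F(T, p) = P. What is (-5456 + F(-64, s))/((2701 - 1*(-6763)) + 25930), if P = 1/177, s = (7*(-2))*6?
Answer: -965711/6264738 ≈ -0.15415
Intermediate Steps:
s = -84 (s = -14*6 = -84)
P = 1/177 ≈ 0.0056497
F(T, p) = 1/177
(-5456 + F(-64, s))/((2701 - 1*(-6763)) + 25930) = (-5456 + 1/177)/((2701 - 1*(-6763)) + 25930) = -965711/(177*((2701 + 6763) + 25930)) = -965711/(177*(9464 + 25930)) = -965711/177/35394 = -965711/177*1/35394 = -965711/6264738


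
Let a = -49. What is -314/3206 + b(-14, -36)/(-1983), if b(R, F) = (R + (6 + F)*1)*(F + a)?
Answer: -6306551/3178749 ≈ -1.9840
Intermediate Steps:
b(R, F) = (-49 + F)*(6 + F + R) (b(R, F) = (R + (6 + F)*1)*(F - 49) = (R + (6 + F))*(-49 + F) = (6 + F + R)*(-49 + F) = (-49 + F)*(6 + F + R))
-314/3206 + b(-14, -36)/(-1983) = -314/3206 + (-294 + (-36)² - 49*(-14) - 43*(-36) - 36*(-14))/(-1983) = -314*1/3206 + (-294 + 1296 + 686 + 1548 + 504)*(-1/1983) = -157/1603 + 3740*(-1/1983) = -157/1603 - 3740/1983 = -6306551/3178749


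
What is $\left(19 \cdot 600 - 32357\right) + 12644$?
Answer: $-8313$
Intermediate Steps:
$\left(19 \cdot 600 - 32357\right) + 12644 = \left(11400 - 32357\right) + 12644 = -20957 + 12644 = -8313$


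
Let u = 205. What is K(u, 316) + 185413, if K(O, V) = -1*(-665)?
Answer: 186078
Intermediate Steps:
K(O, V) = 665
K(u, 316) + 185413 = 665 + 185413 = 186078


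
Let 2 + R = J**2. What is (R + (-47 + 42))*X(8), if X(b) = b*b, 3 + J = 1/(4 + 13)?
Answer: 30528/289 ≈ 105.63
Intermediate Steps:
J = -50/17 (J = -3 + 1/(4 + 13) = -3 + 1/17 = -50/17 ≈ -2.9412)
R = 1922/289 (R = -2 + (-50/17)**2 = -2 + 2500/289 = 1922/289 ≈ 6.6505)
X(b) = b**2
(R + (-47 + 42))*X(8) = (1922/289 + (-47 + 42))*8**2 = (1922/289 - 5)*64 = (477/289)*64 = 30528/289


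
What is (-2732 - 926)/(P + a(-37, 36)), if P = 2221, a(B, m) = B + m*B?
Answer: -1829/426 ≈ -4.2934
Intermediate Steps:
a(B, m) = B + B*m
(-2732 - 926)/(P + a(-37, 36)) = (-2732 - 926)/(2221 - 37*(1 + 36)) = -3658/(2221 - 37*37) = -3658/(2221 - 1369) = -3658/852 = -3658*1/852 = -1829/426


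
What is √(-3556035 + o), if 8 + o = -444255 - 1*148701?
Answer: I*√4148999 ≈ 2036.9*I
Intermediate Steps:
o = -592964 (o = -8 + (-444255 - 1*148701) = -8 + (-444255 - 148701) = -8 - 592956 = -592964)
√(-3556035 + o) = √(-3556035 - 592964) = √(-4148999) = I*√4148999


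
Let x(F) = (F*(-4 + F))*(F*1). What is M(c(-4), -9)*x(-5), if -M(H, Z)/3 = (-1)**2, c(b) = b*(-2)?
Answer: 675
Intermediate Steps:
c(b) = -2*b
M(H, Z) = -3 (M(H, Z) = -3*(-1)**2 = -3*1 = -3)
x(F) = F**2*(-4 + F) (x(F) = (F*(-4 + F))*F = F**2*(-4 + F))
M(c(-4), -9)*x(-5) = -3*(-5)**2*(-4 - 5) = -75*(-9) = -3*(-225) = 675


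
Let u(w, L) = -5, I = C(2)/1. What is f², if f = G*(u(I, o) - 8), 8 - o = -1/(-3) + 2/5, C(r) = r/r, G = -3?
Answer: 1521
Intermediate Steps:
C(r) = 1
I = 1 (I = 1/1 = 1*1 = 1)
o = 109/15 (o = 8 - (-1/(-3) + 2/5) = 8 - (-1*(-⅓) + 2*(⅕)) = 8 - (⅓ + ⅖) = 8 - 1*11/15 = 8 - 11/15 = 109/15 ≈ 7.2667)
f = 39 (f = -3*(-5 - 8) = -3*(-13) = 39)
f² = 39² = 1521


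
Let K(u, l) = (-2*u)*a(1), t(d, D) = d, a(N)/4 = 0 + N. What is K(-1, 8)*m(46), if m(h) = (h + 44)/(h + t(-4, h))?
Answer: 120/7 ≈ 17.143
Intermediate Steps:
a(N) = 4*N (a(N) = 4*(0 + N) = 4*N)
m(h) = (44 + h)/(-4 + h) (m(h) = (h + 44)/(h - 4) = (44 + h)/(-4 + h))
K(u, l) = -8*u (K(u, l) = (-2*u)*(4*1) = -2*u*4 = -8*u)
K(-1, 8)*m(46) = (-8*(-1))*((44 + 46)/(-4 + 46)) = 8*(90/42) = 8*((1/42)*90) = 8*(15/7) = 120/7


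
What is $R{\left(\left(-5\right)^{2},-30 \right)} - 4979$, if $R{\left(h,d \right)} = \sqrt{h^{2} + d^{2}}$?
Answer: $-4979 + 5 \sqrt{61} \approx -4939.9$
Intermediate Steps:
$R{\left(h,d \right)} = \sqrt{d^{2} + h^{2}}$
$R{\left(\left(-5\right)^{2},-30 \right)} - 4979 = \sqrt{\left(-30\right)^{2} + \left(\left(-5\right)^{2}\right)^{2}} - 4979 = \sqrt{900 + 25^{2}} - 4979 = \sqrt{900 + 625} - 4979 = \sqrt{1525} - 4979 = 5 \sqrt{61} - 4979 = -4979 + 5 \sqrt{61}$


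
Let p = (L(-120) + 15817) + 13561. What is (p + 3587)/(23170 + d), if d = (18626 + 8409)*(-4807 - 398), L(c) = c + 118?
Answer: -32963/140694005 ≈ -0.00023429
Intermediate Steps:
L(c) = 118 + c
d = -140717175 (d = 27035*(-5205) = -140717175)
p = 29376 (p = ((118 - 120) + 15817) + 13561 = (-2 + 15817) + 13561 = 15815 + 13561 = 29376)
(p + 3587)/(23170 + d) = (29376 + 3587)/(23170 - 140717175) = 32963/(-140694005) = 32963*(-1/140694005) = -32963/140694005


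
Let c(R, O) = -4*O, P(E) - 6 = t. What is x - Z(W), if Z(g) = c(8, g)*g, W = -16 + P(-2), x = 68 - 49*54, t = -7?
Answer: -1422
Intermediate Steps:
x = -2578 (x = 68 - 2646 = -2578)
P(E) = -1 (P(E) = 6 - 7 = -1)
W = -17 (W = -16 - 1 = -17)
Z(g) = -4*g**2 (Z(g) = (-4*g)*g = -4*g**2)
x - Z(W) = -2578 - (-4)*(-17)**2 = -2578 - (-4)*289 = -2578 - 1*(-1156) = -2578 + 1156 = -1422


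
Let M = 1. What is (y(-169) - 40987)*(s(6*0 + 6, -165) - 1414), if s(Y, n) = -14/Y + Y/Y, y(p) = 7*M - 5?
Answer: 174022310/3 ≈ 5.8007e+7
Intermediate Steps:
y(p) = 2 (y(p) = 7*1 - 5 = 7 - 5 = 2)
s(Y, n) = 1 - 14/Y (s(Y, n) = -14/Y + 1 = 1 - 14/Y)
(y(-169) - 40987)*(s(6*0 + 6, -165) - 1414) = (2 - 40987)*((-14 + (6*0 + 6))/(6*0 + 6) - 1414) = -40985*((-14 + (0 + 6))/(0 + 6) - 1414) = -40985*((-14 + 6)/6 - 1414) = -40985*((⅙)*(-8) - 1414) = -40985*(-4/3 - 1414) = -40985*(-4246/3) = 174022310/3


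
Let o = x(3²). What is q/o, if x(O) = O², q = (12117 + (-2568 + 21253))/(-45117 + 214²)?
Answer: 30802/54999 ≈ 0.56005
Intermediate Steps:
q = 30802/679 (q = (12117 + 18685)/(-45117 + 45796) = 30802/679 ≈ 45.364)
o = 81 (o = (3²)² = 9² = 81)
q/o = (30802/679)/81 = (30802/679)*(1/81) = 30802/54999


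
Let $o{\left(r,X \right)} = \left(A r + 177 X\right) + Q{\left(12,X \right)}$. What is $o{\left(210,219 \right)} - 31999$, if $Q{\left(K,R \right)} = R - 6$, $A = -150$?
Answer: $-24523$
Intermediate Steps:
$Q{\left(K,R \right)} = -6 + R$
$o{\left(r,X \right)} = -6 - 150 r + 178 X$ ($o{\left(r,X \right)} = \left(- 150 r + 177 X\right) + \left(-6 + X\right) = -6 - 150 r + 178 X$)
$o{\left(210,219 \right)} - 31999 = \left(-6 - 31500 + 178 \cdot 219\right) - 31999 = \left(-6 - 31500 + 38982\right) - 31999 = 7476 - 31999 = -24523$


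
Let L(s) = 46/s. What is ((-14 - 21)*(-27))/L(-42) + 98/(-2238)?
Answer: -22207682/25737 ≈ -862.87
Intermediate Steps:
((-14 - 21)*(-27))/L(-42) + 98/(-2238) = ((-14 - 21)*(-27))/((46/(-42))) + 98/(-2238) = (-35*(-27))/((46*(-1/42))) + 98*(-1/2238) = 945/(-23/21) - 49/1119 = 945*(-21/23) - 49/1119 = -19845/23 - 49/1119 = -22207682/25737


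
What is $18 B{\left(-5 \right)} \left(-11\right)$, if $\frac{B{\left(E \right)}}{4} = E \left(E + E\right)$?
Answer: $-39600$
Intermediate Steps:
$B{\left(E \right)} = 8 E^{2}$ ($B{\left(E \right)} = 4 E \left(E + E\right) = 4 E 2 E = 4 \cdot 2 E^{2} = 8 E^{2}$)
$18 B{\left(-5 \right)} \left(-11\right) = 18 \cdot 8 \left(-5\right)^{2} \left(-11\right) = 18 \cdot 8 \cdot 25 \left(-11\right) = 18 \cdot 200 \left(-11\right) = 3600 \left(-11\right) = -39600$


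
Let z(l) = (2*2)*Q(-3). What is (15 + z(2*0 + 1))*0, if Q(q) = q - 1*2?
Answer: 0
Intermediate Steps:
Q(q) = -2 + q (Q(q) = q - 2 = -2 + q)
z(l) = -20 (z(l) = (2*2)*(-2 - 3) = 4*(-5) = -20)
(15 + z(2*0 + 1))*0 = (15 - 20)*0 = -5*0 = 0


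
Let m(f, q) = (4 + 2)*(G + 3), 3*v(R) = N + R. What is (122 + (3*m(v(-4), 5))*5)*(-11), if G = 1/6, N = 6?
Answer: -4477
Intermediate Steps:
G = ⅙ ≈ 0.16667
v(R) = 2 + R/3 (v(R) = (6 + R)/3 = 2 + R/3)
m(f, q) = 19 (m(f, q) = (4 + 2)*(⅙ + 3) = 6*(19/6) = 19)
(122 + (3*m(v(-4), 5))*5)*(-11) = (122 + (3*19)*5)*(-11) = (122 + 57*5)*(-11) = (122 + 285)*(-11) = 407*(-11) = -4477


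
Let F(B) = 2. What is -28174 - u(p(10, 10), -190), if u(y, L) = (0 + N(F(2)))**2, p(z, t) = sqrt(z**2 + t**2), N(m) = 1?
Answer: -28175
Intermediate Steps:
p(z, t) = sqrt(t**2 + z**2)
u(y, L) = 1 (u(y, L) = (0 + 1)**2 = 1**2 = 1)
-28174 - u(p(10, 10), -190) = -28174 - 1*1 = -28174 - 1 = -28175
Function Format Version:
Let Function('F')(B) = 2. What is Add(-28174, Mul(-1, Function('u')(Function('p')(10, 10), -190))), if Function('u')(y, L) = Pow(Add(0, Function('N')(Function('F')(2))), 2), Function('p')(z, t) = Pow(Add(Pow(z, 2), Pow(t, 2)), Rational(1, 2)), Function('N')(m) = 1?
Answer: -28175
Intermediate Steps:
Function('p')(z, t) = Pow(Add(Pow(t, 2), Pow(z, 2)), Rational(1, 2))
Function('u')(y, L) = 1 (Function('u')(y, L) = Pow(Add(0, 1), 2) = Pow(1, 2) = 1)
Add(-28174, Mul(-1, Function('u')(Function('p')(10, 10), -190))) = Add(-28174, Mul(-1, 1)) = Add(-28174, -1) = -28175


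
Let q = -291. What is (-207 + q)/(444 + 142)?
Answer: -249/293 ≈ -0.84983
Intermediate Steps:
(-207 + q)/(444 + 142) = (-207 - 291)/(444 + 142) = -498/586 = -498*1/586 = -249/293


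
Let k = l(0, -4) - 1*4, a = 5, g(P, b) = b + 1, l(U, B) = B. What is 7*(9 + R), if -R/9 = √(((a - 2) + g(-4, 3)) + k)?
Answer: 63 - 63*I ≈ 63.0 - 63.0*I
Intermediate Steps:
g(P, b) = 1 + b
k = -8 (k = -4 - 1*4 = -4 - 4 = -8)
R = -9*I (R = -9*√(((5 - 2) + (1 + 3)) - 8) = -9*√((3 + 4) - 8) = -9*√(7 - 8) = -9*I ≈ -9.0*I)
7*(9 + R) = 7*(9 - 9*I) = 63 - 63*I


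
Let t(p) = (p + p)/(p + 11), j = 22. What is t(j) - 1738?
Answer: -5210/3 ≈ -1736.7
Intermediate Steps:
t(p) = 2*p/(11 + p) (t(p) = (2*p)/(11 + p) = 2*p/(11 + p))
t(j) - 1738 = 2*22/(11 + 22) - 1738 = 2*22/33 - 1738 = 2*22*(1/33) - 1738 = 4/3 - 1738 = -5210/3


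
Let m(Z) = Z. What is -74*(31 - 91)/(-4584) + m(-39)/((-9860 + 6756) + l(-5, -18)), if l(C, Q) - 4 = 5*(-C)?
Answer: -187142/195775 ≈ -0.95590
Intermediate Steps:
l(C, Q) = 4 - 5*C (l(C, Q) = 4 + 5*(-C) = 4 - 5*C)
-74*(31 - 91)/(-4584) + m(-39)/((-9860 + 6756) + l(-5, -18)) = -74*(31 - 91)/(-4584) - 39/((-9860 + 6756) + (4 - 5*(-5))) = -74*(-60)*(-1/4584) - 39/(-3104 + (4 + 25)) = 4440*(-1/4584) - 39/(-3104 + 29) = -185/191 - 39/(-3075) = -185/191 - 39*(-1/3075) = -185/191 + 13/1025 = -187142/195775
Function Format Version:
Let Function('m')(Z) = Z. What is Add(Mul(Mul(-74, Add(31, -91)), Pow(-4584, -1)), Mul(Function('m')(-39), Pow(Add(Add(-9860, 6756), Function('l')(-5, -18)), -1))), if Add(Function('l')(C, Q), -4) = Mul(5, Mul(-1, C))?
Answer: Rational(-187142, 195775) ≈ -0.95590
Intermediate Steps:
Function('l')(C, Q) = Add(4, Mul(-5, C)) (Function('l')(C, Q) = Add(4, Mul(5, Mul(-1, C))) = Add(4, Mul(-5, C)))
Add(Mul(Mul(-74, Add(31, -91)), Pow(-4584, -1)), Mul(Function('m')(-39), Pow(Add(Add(-9860, 6756), Function('l')(-5, -18)), -1))) = Add(Mul(Mul(-74, Add(31, -91)), Pow(-4584, -1)), Mul(-39, Pow(Add(Add(-9860, 6756), Add(4, Mul(-5, -5))), -1))) = Add(Mul(Mul(-74, -60), Rational(-1, 4584)), Mul(-39, Pow(Add(-3104, Add(4, 25)), -1))) = Add(Mul(4440, Rational(-1, 4584)), Mul(-39, Pow(Add(-3104, 29), -1))) = Add(Rational(-185, 191), Mul(-39, Pow(-3075, -1))) = Add(Rational(-185, 191), Mul(-39, Rational(-1, 3075))) = Add(Rational(-185, 191), Rational(13, 1025)) = Rational(-187142, 195775)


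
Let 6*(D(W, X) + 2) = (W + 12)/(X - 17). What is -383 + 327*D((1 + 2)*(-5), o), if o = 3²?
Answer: -16265/16 ≈ -1016.6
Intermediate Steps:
o = 9
D(W, X) = -2 + (12 + W)/(6*(-17 + X)) (D(W, X) = -2 + ((W + 12)/(X - 17))/6 = -2 + ((12 + W)/(-17 + X))/6 = -2 + (12 + W)/(6*(-17 + X)))
-383 + 327*D((1 + 2)*(-5), o) = -383 + 327*((216 + (1 + 2)*(-5) - 12*9)/(6*(-17 + 9))) = -383 + 327*((⅙)*(216 + 3*(-5) - 108)/(-8)) = -383 + 327*((⅙)*(-⅛)*(216 - 15 - 108)) = -383 + 327*((⅙)*(-⅛)*93) = -383 + 327*(-31/16) = -383 - 10137/16 = -16265/16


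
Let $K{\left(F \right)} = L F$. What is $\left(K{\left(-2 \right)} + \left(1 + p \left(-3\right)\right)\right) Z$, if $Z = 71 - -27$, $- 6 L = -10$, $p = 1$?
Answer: $- \frac{1568}{3} \approx -522.67$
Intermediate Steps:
$L = \frac{5}{3}$ ($L = \left(- \frac{1}{6}\right) \left(-10\right) = \frac{5}{3} \approx 1.6667$)
$K{\left(F \right)} = \frac{5 F}{3}$
$Z = 98$ ($Z = 71 + 27 = 98$)
$\left(K{\left(-2 \right)} + \left(1 + p \left(-3\right)\right)\right) Z = \left(\frac{5}{3} \left(-2\right) + \left(1 + 1 \left(-3\right)\right)\right) 98 = \left(- \frac{10}{3} + \left(1 - 3\right)\right) 98 = \left(- \frac{10}{3} - 2\right) 98 = \left(- \frac{16}{3}\right) 98 = - \frac{1568}{3}$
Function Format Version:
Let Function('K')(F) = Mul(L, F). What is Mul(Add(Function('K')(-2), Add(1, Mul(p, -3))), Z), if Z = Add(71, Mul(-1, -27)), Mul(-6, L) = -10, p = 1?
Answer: Rational(-1568, 3) ≈ -522.67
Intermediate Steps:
L = Rational(5, 3) (L = Mul(Rational(-1, 6), -10) = Rational(5, 3) ≈ 1.6667)
Function('K')(F) = Mul(Rational(5, 3), F)
Z = 98 (Z = Add(71, 27) = 98)
Mul(Add(Function('K')(-2), Add(1, Mul(p, -3))), Z) = Mul(Add(Mul(Rational(5, 3), -2), Add(1, Mul(1, -3))), 98) = Mul(Add(Rational(-10, 3), Add(1, -3)), 98) = Mul(Add(Rational(-10, 3), -2), 98) = Mul(Rational(-16, 3), 98) = Rational(-1568, 3)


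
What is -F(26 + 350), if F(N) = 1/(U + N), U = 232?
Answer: -1/608 ≈ -0.0016447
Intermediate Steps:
F(N) = 1/(232 + N)
-F(26 + 350) = -1/(232 + (26 + 350)) = -1/(232 + 376) = -1/608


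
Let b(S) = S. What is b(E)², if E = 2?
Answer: 4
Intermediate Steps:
b(E)² = 2² = 4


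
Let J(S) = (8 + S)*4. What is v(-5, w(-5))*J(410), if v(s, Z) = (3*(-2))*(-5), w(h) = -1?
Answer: 50160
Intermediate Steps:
v(s, Z) = 30 (v(s, Z) = -6*(-5) = 30)
J(S) = 32 + 4*S
v(-5, w(-5))*J(410) = 30*(32 + 4*410) = 30*(32 + 1640) = 30*1672 = 50160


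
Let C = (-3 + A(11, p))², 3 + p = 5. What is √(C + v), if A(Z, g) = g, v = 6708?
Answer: √6709 ≈ 81.908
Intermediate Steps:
p = 2 (p = -3 + 5 = 2)
C = 1 (C = (-3 + 2)² = (-1)² = 1)
√(C + v) = √(1 + 6708) = √6709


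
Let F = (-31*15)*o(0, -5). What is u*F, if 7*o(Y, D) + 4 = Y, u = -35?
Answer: -9300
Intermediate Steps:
o(Y, D) = -4/7 + Y/7
F = 1860/7 (F = (-31*15)*(-4/7 + (1/7)*0) = -465*(-4/7 + 0) = -465*(-4/7) = 1860/7 ≈ 265.71)
u*F = -35*1860/7 = -9300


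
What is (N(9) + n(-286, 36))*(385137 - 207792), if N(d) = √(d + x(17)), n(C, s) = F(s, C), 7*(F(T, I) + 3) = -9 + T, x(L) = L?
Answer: 152010 + 177345*√26 ≈ 1.0563e+6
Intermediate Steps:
F(T, I) = -30/7 + T/7 (F(T, I) = -3 + (-9 + T)/7 = -3 + (-9/7 + T/7) = -30/7 + T/7)
n(C, s) = -30/7 + s/7
N(d) = √(17 + d) (N(d) = √(d + 17) = √(17 + d))
(N(9) + n(-286, 36))*(385137 - 207792) = (√(17 + 9) + (-30/7 + (⅐)*36))*(385137 - 207792) = (√26 + (-30/7 + 36/7))*177345 = (√26 + 6/7)*177345 = (6/7 + √26)*177345 = 152010 + 177345*√26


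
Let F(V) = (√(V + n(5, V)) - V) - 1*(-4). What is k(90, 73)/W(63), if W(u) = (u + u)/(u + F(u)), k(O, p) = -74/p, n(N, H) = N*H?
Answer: -148/4599 - 37*√42/1533 ≈ -0.18860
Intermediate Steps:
n(N, H) = H*N
F(V) = 4 - V + √6*√V (F(V) = (√(V + V*5) - V) - 1*(-4) = (√(V + 5*V) - V) + 4 = (√(6*V) - V) + 4 = (√6*√V - V) + 4 = (-V + √6*√V) + 4 = 4 - V + √6*√V)
W(u) = 2*u/(4 + √6*√u) (W(u) = (u + u)/(u + (4 - u + √6*√u)) = (2*u)/(4 + √6*√u) = 2*u/(4 + √6*√u))
k(90, 73)/W(63) = (-74/73)/((2*63/(4 + √6*√63))) = (-74*1/73)/((2*63/(4 + √6*(3*√7)))) = -(148/4599 + 37*√42/1533) = -74*(2/63 + √42/42)/73 = -148/4599 - 37*√42/1533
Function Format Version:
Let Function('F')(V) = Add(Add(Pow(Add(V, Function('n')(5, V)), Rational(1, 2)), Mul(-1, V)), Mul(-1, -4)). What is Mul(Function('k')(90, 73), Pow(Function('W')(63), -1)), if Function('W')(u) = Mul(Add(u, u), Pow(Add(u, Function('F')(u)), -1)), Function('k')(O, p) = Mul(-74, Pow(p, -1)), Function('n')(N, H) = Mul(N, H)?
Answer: Add(Rational(-148, 4599), Mul(Rational(-37, 1533), Pow(42, Rational(1, 2)))) ≈ -0.18860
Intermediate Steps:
Function('n')(N, H) = Mul(H, N)
Function('F')(V) = Add(4, Mul(-1, V), Mul(Pow(6, Rational(1, 2)), Pow(V, Rational(1, 2)))) (Function('F')(V) = Add(Add(Pow(Add(V, Mul(V, 5)), Rational(1, 2)), Mul(-1, V)), Mul(-1, -4)) = Add(Add(Pow(Add(V, Mul(5, V)), Rational(1, 2)), Mul(-1, V)), 4) = Add(Add(Pow(Mul(6, V), Rational(1, 2)), Mul(-1, V)), 4) = Add(Add(Mul(Pow(6, Rational(1, 2)), Pow(V, Rational(1, 2))), Mul(-1, V)), 4) = Add(Add(Mul(-1, V), Mul(Pow(6, Rational(1, 2)), Pow(V, Rational(1, 2)))), 4) = Add(4, Mul(-1, V), Mul(Pow(6, Rational(1, 2)), Pow(V, Rational(1, 2)))))
Function('W')(u) = Mul(2, u, Pow(Add(4, Mul(Pow(6, Rational(1, 2)), Pow(u, Rational(1, 2)))), -1)) (Function('W')(u) = Mul(Add(u, u), Pow(Add(u, Add(4, Mul(-1, u), Mul(Pow(6, Rational(1, 2)), Pow(u, Rational(1, 2))))), -1)) = Mul(Mul(2, u), Pow(Add(4, Mul(Pow(6, Rational(1, 2)), Pow(u, Rational(1, 2)))), -1)) = Mul(2, u, Pow(Add(4, Mul(Pow(6, Rational(1, 2)), Pow(u, Rational(1, 2)))), -1)))
Mul(Function('k')(90, 73), Pow(Function('W')(63), -1)) = Mul(Mul(-74, Pow(73, -1)), Pow(Mul(2, 63, Pow(Add(4, Mul(Pow(6, Rational(1, 2)), Pow(63, Rational(1, 2)))), -1)), -1)) = Mul(Mul(-74, Rational(1, 73)), Pow(Mul(2, 63, Pow(Add(4, Mul(Pow(6, Rational(1, 2)), Mul(3, Pow(7, Rational(1, 2))))), -1)), -1)) = Mul(Rational(-74, 73), Pow(Mul(2, 63, Pow(Add(4, Mul(3, Pow(42, Rational(1, 2)))), -1)), -1)) = Mul(Rational(-74, 73), Pow(Mul(126, Pow(Add(4, Mul(3, Pow(42, Rational(1, 2)))), -1)), -1)) = Mul(Rational(-74, 73), Add(Rational(2, 63), Mul(Rational(1, 42), Pow(42, Rational(1, 2))))) = Add(Rational(-148, 4599), Mul(Rational(-37, 1533), Pow(42, Rational(1, 2))))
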